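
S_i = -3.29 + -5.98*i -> [-3.29, -9.27, -15.25, -21.23, -27.21]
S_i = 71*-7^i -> [71, -497, 3479, -24353, 170471]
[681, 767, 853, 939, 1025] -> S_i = 681 + 86*i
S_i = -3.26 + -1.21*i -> [-3.26, -4.47, -5.68, -6.89, -8.1]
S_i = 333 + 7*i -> [333, 340, 347, 354, 361]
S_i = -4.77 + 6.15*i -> [-4.77, 1.38, 7.53, 13.68, 19.83]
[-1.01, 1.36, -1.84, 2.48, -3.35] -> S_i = -1.01*(-1.35)^i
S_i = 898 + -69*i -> [898, 829, 760, 691, 622]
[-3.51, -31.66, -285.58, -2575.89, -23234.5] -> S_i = -3.51*9.02^i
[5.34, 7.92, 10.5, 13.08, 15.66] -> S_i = 5.34 + 2.58*i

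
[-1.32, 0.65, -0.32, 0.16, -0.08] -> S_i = -1.32*(-0.49)^i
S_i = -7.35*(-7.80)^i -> [-7.35, 57.33, -447.17, 3487.96, -27206.07]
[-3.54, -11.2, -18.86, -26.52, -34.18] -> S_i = -3.54 + -7.66*i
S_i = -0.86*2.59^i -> [-0.86, -2.23, -5.77, -14.94, -38.7]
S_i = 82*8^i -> [82, 656, 5248, 41984, 335872]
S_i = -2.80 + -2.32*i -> [-2.8, -5.12, -7.44, -9.76, -12.08]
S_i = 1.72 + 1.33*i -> [1.72, 3.05, 4.38, 5.71, 7.04]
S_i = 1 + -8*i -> [1, -7, -15, -23, -31]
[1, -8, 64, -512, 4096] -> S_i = 1*-8^i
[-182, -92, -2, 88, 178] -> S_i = -182 + 90*i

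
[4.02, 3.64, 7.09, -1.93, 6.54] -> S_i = Random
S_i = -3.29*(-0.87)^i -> [-3.29, 2.86, -2.49, 2.17, -1.88]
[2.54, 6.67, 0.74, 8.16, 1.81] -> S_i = Random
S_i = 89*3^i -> [89, 267, 801, 2403, 7209]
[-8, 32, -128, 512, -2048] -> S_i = -8*-4^i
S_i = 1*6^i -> [1, 6, 36, 216, 1296]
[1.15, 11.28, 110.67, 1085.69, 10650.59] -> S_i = 1.15*9.81^i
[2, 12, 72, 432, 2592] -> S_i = 2*6^i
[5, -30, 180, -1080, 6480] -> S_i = 5*-6^i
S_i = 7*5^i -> [7, 35, 175, 875, 4375]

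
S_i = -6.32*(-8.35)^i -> [-6.32, 52.77, -440.65, 3679.4, -30722.95]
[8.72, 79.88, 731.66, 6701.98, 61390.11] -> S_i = 8.72*9.16^i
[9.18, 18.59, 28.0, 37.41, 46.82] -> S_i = 9.18 + 9.41*i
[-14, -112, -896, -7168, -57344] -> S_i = -14*8^i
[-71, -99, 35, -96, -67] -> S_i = Random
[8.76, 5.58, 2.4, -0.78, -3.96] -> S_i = 8.76 + -3.18*i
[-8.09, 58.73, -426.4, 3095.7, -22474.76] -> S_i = -8.09*(-7.26)^i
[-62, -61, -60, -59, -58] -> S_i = -62 + 1*i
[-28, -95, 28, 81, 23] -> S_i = Random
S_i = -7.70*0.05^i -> [-7.7, -0.38, -0.02, -0.0, -0.0]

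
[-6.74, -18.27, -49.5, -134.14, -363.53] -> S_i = -6.74*2.71^i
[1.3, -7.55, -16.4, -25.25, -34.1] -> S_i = 1.30 + -8.85*i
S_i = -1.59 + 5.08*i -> [-1.59, 3.49, 8.57, 13.65, 18.73]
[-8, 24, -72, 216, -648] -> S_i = -8*-3^i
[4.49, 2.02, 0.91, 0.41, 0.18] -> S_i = 4.49*0.45^i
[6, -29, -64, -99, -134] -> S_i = 6 + -35*i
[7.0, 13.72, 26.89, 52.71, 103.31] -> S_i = 7.00*1.96^i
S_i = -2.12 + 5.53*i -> [-2.12, 3.41, 8.94, 14.47, 20.0]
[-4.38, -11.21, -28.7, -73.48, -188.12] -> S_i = -4.38*2.56^i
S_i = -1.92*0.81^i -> [-1.92, -1.56, -1.26, -1.02, -0.83]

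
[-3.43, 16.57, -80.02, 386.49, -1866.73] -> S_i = -3.43*(-4.83)^i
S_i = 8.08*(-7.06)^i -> [8.08, -57.04, 402.74, -2843.32, 20073.83]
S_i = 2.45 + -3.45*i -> [2.45, -1.0, -4.45, -7.9, -11.35]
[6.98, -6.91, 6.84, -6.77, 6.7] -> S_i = 6.98*(-0.99)^i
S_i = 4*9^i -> [4, 36, 324, 2916, 26244]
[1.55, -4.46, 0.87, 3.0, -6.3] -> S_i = Random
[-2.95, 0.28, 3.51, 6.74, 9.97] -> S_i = -2.95 + 3.23*i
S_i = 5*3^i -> [5, 15, 45, 135, 405]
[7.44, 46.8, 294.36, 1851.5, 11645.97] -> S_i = 7.44*6.29^i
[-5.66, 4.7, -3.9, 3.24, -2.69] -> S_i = -5.66*(-0.83)^i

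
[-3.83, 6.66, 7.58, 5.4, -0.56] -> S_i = Random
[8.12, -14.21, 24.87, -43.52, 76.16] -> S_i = 8.12*(-1.75)^i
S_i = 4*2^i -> [4, 8, 16, 32, 64]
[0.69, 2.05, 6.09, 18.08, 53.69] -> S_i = 0.69*2.97^i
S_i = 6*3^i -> [6, 18, 54, 162, 486]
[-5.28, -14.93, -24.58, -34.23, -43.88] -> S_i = -5.28 + -9.65*i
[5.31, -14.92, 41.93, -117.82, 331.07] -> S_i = 5.31*(-2.81)^i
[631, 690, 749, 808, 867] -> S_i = 631 + 59*i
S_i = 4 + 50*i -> [4, 54, 104, 154, 204]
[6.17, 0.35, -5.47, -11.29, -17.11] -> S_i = 6.17 + -5.82*i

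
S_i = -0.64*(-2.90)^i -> [-0.64, 1.86, -5.38, 15.61, -45.27]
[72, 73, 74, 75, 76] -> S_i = 72 + 1*i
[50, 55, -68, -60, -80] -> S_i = Random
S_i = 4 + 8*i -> [4, 12, 20, 28, 36]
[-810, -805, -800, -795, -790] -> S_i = -810 + 5*i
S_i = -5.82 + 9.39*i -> [-5.82, 3.57, 12.96, 22.35, 31.74]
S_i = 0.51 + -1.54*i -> [0.51, -1.03, -2.57, -4.11, -5.65]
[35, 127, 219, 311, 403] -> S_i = 35 + 92*i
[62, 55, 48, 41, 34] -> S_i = 62 + -7*i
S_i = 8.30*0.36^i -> [8.3, 2.99, 1.08, 0.39, 0.14]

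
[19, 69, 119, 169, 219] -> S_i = 19 + 50*i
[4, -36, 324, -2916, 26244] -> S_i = 4*-9^i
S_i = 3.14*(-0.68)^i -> [3.14, -2.14, 1.45, -0.99, 0.67]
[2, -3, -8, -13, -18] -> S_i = 2 + -5*i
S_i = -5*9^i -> [-5, -45, -405, -3645, -32805]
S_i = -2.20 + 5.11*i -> [-2.2, 2.91, 8.02, 13.13, 18.24]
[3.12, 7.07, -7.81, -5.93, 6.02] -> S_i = Random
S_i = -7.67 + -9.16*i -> [-7.67, -16.83, -25.99, -35.15, -44.31]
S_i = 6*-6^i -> [6, -36, 216, -1296, 7776]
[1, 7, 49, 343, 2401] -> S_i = 1*7^i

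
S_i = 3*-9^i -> [3, -27, 243, -2187, 19683]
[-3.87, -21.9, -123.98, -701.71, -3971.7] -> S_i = -3.87*5.66^i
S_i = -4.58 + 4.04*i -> [-4.58, -0.54, 3.5, 7.54, 11.58]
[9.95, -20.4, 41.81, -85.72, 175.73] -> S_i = 9.95*(-2.05)^i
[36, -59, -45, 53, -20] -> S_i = Random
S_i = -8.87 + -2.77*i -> [-8.87, -11.64, -14.41, -17.18, -19.95]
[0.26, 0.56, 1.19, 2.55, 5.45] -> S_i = 0.26*2.14^i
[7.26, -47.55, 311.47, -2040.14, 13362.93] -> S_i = 7.26*(-6.55)^i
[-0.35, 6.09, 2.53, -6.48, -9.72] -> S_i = Random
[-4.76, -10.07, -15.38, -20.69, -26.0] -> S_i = -4.76 + -5.31*i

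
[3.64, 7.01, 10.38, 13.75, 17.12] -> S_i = 3.64 + 3.37*i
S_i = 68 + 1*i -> [68, 69, 70, 71, 72]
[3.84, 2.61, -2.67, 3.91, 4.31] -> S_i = Random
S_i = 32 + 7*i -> [32, 39, 46, 53, 60]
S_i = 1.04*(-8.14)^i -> [1.04, -8.47, 68.91, -560.93, 4565.95]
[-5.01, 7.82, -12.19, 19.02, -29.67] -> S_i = -5.01*(-1.56)^i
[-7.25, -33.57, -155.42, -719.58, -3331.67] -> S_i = -7.25*4.63^i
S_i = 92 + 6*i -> [92, 98, 104, 110, 116]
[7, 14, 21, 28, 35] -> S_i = 7 + 7*i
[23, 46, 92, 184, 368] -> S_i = 23*2^i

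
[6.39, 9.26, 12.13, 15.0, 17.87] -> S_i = 6.39 + 2.87*i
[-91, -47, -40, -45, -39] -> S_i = Random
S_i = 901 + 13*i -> [901, 914, 927, 940, 953]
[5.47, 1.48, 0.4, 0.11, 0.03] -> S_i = 5.47*0.27^i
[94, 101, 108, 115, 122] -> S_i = 94 + 7*i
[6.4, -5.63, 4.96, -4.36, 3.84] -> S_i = 6.40*(-0.88)^i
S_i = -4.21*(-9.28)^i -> [-4.21, 39.07, -362.56, 3364.54, -31222.95]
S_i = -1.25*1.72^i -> [-1.25, -2.15, -3.7, -6.36, -10.94]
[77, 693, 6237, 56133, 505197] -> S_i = 77*9^i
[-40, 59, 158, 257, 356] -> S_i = -40 + 99*i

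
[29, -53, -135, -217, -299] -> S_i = 29 + -82*i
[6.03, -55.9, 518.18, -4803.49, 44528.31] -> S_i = 6.03*(-9.27)^i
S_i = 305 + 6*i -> [305, 311, 317, 323, 329]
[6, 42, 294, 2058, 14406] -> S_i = 6*7^i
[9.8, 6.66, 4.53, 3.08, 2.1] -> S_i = 9.80*0.68^i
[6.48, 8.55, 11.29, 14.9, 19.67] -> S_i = 6.48*1.32^i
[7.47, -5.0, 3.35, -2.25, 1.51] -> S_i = 7.47*(-0.67)^i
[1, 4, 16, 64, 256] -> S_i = 1*4^i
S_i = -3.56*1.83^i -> [-3.56, -6.51, -11.92, -21.82, -39.93]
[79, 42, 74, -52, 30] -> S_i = Random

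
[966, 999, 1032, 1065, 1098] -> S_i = 966 + 33*i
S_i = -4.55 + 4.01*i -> [-4.55, -0.54, 3.47, 7.48, 11.49]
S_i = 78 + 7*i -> [78, 85, 92, 99, 106]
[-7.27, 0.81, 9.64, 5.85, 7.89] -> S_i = Random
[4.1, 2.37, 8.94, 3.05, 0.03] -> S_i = Random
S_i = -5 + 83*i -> [-5, 78, 161, 244, 327]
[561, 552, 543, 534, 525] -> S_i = 561 + -9*i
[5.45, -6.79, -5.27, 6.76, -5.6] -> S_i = Random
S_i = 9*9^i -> [9, 81, 729, 6561, 59049]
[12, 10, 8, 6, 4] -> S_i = 12 + -2*i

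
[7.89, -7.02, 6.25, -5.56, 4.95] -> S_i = 7.89*(-0.89)^i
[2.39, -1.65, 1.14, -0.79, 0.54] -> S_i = 2.39*(-0.69)^i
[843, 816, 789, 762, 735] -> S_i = 843 + -27*i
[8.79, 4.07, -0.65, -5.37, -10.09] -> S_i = 8.79 + -4.72*i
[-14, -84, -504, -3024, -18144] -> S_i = -14*6^i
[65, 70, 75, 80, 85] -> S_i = 65 + 5*i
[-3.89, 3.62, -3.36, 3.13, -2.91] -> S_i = -3.89*(-0.93)^i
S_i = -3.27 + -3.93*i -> [-3.27, -7.2, -11.13, -15.06, -18.99]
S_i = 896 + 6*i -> [896, 902, 908, 914, 920]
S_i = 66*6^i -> [66, 396, 2376, 14256, 85536]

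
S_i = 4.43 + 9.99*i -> [4.43, 14.42, 24.41, 34.4, 44.39]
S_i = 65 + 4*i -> [65, 69, 73, 77, 81]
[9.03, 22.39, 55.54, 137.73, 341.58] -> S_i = 9.03*2.48^i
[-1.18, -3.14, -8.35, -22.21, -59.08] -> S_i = -1.18*2.66^i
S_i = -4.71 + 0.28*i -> [-4.71, -4.43, -4.15, -3.87, -3.59]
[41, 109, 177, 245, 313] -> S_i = 41 + 68*i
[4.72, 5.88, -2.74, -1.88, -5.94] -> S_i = Random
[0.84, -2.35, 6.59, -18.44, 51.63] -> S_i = 0.84*(-2.80)^i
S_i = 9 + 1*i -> [9, 10, 11, 12, 13]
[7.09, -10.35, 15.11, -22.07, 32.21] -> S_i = 7.09*(-1.46)^i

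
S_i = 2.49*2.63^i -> [2.49, 6.55, 17.22, 45.3, 119.13]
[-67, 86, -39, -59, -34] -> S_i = Random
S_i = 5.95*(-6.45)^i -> [5.95, -38.38, 247.53, -1596.6, 10298.07]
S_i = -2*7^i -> [-2, -14, -98, -686, -4802]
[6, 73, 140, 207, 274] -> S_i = 6 + 67*i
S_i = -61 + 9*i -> [-61, -52, -43, -34, -25]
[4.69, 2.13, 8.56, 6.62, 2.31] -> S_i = Random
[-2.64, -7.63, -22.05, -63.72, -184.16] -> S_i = -2.64*2.89^i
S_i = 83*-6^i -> [83, -498, 2988, -17928, 107568]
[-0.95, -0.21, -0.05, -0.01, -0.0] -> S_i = -0.95*0.22^i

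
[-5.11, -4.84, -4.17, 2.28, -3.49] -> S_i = Random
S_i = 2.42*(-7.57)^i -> [2.42, -18.32, 138.68, -1049.79, 7946.92]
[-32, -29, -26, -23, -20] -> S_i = -32 + 3*i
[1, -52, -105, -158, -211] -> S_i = 1 + -53*i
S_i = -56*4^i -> [-56, -224, -896, -3584, -14336]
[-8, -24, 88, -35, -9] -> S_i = Random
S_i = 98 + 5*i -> [98, 103, 108, 113, 118]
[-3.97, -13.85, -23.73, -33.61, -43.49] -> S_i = -3.97 + -9.88*i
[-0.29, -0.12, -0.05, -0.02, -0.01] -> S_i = -0.29*0.40^i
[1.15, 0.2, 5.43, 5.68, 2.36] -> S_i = Random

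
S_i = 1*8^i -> [1, 8, 64, 512, 4096]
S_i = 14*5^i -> [14, 70, 350, 1750, 8750]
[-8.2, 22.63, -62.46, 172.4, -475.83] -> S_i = -8.20*(-2.76)^i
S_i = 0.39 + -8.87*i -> [0.39, -8.48, -17.35, -26.22, -35.09]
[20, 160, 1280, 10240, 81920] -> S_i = 20*8^i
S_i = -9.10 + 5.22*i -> [-9.1, -3.88, 1.34, 6.56, 11.78]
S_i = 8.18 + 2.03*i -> [8.18, 10.21, 12.24, 14.27, 16.3]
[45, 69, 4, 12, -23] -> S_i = Random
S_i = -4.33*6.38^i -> [-4.33, -27.63, -176.25, -1124.48, -7174.15]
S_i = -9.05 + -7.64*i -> [-9.05, -16.69, -24.33, -31.97, -39.61]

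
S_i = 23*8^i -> [23, 184, 1472, 11776, 94208]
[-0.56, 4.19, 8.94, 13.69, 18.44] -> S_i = -0.56 + 4.75*i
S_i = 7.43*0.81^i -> [7.43, 6.02, 4.87, 3.95, 3.2]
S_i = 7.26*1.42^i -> [7.26, 10.31, 14.64, 20.79, 29.52]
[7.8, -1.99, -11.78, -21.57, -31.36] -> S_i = 7.80 + -9.79*i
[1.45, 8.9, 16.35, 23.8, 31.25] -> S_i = 1.45 + 7.45*i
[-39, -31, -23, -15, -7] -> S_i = -39 + 8*i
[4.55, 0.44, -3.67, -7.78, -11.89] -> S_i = 4.55 + -4.11*i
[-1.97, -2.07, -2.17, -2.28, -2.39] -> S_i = -1.97*1.05^i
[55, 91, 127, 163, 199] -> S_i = 55 + 36*i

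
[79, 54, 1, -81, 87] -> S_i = Random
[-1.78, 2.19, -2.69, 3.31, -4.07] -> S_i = -1.78*(-1.23)^i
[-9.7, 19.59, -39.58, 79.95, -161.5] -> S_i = -9.70*(-2.02)^i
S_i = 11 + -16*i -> [11, -5, -21, -37, -53]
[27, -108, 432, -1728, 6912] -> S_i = 27*-4^i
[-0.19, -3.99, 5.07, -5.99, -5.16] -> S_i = Random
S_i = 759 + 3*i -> [759, 762, 765, 768, 771]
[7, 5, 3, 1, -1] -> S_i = 7 + -2*i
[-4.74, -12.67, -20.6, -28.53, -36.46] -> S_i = -4.74 + -7.93*i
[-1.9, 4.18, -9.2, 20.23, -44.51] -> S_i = -1.90*(-2.20)^i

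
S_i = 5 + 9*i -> [5, 14, 23, 32, 41]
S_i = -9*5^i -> [-9, -45, -225, -1125, -5625]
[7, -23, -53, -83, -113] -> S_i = 7 + -30*i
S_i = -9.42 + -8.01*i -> [-9.42, -17.43, -25.44, -33.45, -41.46]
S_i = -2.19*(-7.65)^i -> [-2.19, 16.75, -128.16, 980.46, -7500.49]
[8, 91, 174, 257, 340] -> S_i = 8 + 83*i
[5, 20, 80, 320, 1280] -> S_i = 5*4^i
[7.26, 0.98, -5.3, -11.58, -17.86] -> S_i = 7.26 + -6.28*i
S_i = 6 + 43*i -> [6, 49, 92, 135, 178]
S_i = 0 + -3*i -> [0, -3, -6, -9, -12]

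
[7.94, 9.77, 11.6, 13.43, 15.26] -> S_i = 7.94 + 1.83*i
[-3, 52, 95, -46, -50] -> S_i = Random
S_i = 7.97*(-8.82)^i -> [7.97, -70.3, 620.01, -5468.45, 48231.71]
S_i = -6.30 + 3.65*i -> [-6.3, -2.65, 1.0, 4.65, 8.3]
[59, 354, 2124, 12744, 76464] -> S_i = 59*6^i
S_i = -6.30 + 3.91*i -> [-6.3, -2.39, 1.52, 5.43, 9.34]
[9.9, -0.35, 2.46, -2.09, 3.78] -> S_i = Random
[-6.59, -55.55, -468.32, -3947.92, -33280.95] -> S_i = -6.59*8.43^i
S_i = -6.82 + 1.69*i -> [-6.82, -5.13, -3.44, -1.75, -0.06]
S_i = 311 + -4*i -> [311, 307, 303, 299, 295]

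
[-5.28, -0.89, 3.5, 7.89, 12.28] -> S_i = -5.28 + 4.39*i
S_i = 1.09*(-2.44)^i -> [1.09, -2.66, 6.49, -15.83, 38.64]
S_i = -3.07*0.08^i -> [-3.07, -0.25, -0.02, -0.0, -0.0]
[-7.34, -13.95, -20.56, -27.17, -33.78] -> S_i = -7.34 + -6.61*i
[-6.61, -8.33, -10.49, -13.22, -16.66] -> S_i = -6.61*1.26^i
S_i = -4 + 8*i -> [-4, 4, 12, 20, 28]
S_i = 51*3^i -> [51, 153, 459, 1377, 4131]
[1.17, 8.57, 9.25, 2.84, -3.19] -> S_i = Random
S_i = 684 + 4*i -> [684, 688, 692, 696, 700]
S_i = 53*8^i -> [53, 424, 3392, 27136, 217088]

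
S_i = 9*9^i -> [9, 81, 729, 6561, 59049]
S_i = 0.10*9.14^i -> [0.1, 0.91, 8.35, 76.36, 697.89]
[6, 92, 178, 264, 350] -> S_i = 6 + 86*i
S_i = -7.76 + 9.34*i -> [-7.76, 1.58, 10.92, 20.26, 29.6]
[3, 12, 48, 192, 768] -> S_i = 3*4^i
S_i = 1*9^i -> [1, 9, 81, 729, 6561]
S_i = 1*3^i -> [1, 3, 9, 27, 81]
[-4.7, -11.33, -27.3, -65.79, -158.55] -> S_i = -4.70*2.41^i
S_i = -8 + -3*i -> [-8, -11, -14, -17, -20]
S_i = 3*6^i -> [3, 18, 108, 648, 3888]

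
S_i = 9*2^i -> [9, 18, 36, 72, 144]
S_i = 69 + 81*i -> [69, 150, 231, 312, 393]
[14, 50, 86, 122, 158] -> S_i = 14 + 36*i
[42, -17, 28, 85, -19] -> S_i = Random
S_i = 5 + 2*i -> [5, 7, 9, 11, 13]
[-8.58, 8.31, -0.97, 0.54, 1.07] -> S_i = Random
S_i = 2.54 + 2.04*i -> [2.54, 4.58, 6.62, 8.66, 10.7]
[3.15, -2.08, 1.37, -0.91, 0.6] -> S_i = 3.15*(-0.66)^i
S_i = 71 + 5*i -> [71, 76, 81, 86, 91]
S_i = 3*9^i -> [3, 27, 243, 2187, 19683]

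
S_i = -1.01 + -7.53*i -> [-1.01, -8.54, -16.07, -23.6, -31.13]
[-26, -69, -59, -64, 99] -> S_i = Random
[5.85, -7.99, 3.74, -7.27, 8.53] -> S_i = Random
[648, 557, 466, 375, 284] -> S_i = 648 + -91*i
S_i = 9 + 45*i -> [9, 54, 99, 144, 189]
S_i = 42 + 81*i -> [42, 123, 204, 285, 366]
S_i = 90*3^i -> [90, 270, 810, 2430, 7290]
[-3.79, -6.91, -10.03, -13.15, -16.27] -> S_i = -3.79 + -3.12*i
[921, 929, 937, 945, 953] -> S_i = 921 + 8*i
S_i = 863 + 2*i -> [863, 865, 867, 869, 871]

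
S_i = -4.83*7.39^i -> [-4.83, -35.69, -263.78, -1949.31, -14405.39]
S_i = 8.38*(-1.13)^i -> [8.38, -9.47, 10.7, -12.09, 13.66]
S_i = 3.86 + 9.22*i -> [3.86, 13.08, 22.3, 31.52, 40.74]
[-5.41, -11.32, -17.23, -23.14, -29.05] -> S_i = -5.41 + -5.91*i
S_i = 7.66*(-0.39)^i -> [7.66, -2.99, 1.17, -0.45, 0.18]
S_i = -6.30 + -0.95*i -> [-6.3, -7.25, -8.2, -9.15, -10.1]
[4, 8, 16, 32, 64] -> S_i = 4*2^i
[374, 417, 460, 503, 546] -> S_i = 374 + 43*i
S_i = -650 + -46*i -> [-650, -696, -742, -788, -834]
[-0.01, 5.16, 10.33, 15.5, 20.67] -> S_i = -0.01 + 5.17*i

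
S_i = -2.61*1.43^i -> [-2.61, -3.73, -5.34, -7.63, -10.91]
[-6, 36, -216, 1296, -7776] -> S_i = -6*-6^i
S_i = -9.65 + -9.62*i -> [-9.65, -19.27, -28.89, -38.51, -48.13]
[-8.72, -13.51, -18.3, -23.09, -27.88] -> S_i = -8.72 + -4.79*i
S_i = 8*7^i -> [8, 56, 392, 2744, 19208]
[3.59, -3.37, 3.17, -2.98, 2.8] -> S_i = 3.59*(-0.94)^i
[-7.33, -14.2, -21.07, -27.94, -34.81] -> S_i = -7.33 + -6.87*i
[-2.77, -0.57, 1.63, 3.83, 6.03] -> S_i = -2.77 + 2.20*i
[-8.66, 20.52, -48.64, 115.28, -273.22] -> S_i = -8.66*(-2.37)^i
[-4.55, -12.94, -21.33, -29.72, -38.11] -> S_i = -4.55 + -8.39*i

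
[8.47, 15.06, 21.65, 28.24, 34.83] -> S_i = 8.47 + 6.59*i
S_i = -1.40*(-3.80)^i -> [-1.4, 5.32, -20.22, 76.82, -291.92]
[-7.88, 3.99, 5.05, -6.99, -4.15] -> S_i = Random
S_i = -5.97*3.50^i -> [-5.97, -20.9, -73.13, -255.96, -895.87]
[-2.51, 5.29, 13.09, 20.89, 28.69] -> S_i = -2.51 + 7.80*i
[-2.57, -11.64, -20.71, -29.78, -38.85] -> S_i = -2.57 + -9.07*i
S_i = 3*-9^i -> [3, -27, 243, -2187, 19683]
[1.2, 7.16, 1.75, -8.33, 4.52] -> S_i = Random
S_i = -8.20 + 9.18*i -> [-8.2, 0.98, 10.16, 19.34, 28.52]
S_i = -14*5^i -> [-14, -70, -350, -1750, -8750]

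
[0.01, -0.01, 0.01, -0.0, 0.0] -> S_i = 0.01*(-0.76)^i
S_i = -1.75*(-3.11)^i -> [-1.75, 5.44, -16.93, 52.64, -163.71]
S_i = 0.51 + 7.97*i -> [0.51, 8.48, 16.45, 24.42, 32.39]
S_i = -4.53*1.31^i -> [-4.53, -5.93, -7.77, -10.18, -13.34]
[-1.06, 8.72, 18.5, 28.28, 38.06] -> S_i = -1.06 + 9.78*i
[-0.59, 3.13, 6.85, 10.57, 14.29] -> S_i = -0.59 + 3.72*i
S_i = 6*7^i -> [6, 42, 294, 2058, 14406]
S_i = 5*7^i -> [5, 35, 245, 1715, 12005]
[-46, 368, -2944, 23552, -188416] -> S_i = -46*-8^i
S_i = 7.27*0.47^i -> [7.27, 3.42, 1.61, 0.75, 0.35]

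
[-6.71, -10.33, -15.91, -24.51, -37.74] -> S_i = -6.71*1.54^i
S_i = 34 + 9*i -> [34, 43, 52, 61, 70]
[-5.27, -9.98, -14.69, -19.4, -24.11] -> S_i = -5.27 + -4.71*i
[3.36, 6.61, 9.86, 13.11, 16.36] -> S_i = 3.36 + 3.25*i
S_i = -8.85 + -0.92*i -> [-8.85, -9.77, -10.69, -11.61, -12.53]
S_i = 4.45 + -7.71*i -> [4.45, -3.26, -10.97, -18.68, -26.39]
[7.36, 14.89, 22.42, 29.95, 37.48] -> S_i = 7.36 + 7.53*i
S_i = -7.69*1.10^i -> [-7.69, -8.46, -9.3, -10.24, -11.26]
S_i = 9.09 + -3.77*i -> [9.09, 5.32, 1.55, -2.22, -5.99]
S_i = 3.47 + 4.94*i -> [3.47, 8.41, 13.35, 18.29, 23.23]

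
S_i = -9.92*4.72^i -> [-9.92, -46.82, -221.0, -1043.13, -4923.56]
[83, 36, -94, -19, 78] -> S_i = Random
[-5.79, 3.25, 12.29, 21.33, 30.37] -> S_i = -5.79 + 9.04*i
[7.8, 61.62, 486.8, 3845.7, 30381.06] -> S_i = 7.80*7.90^i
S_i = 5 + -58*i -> [5, -53, -111, -169, -227]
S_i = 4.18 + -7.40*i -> [4.18, -3.22, -10.62, -18.02, -25.42]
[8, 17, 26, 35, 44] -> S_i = 8 + 9*i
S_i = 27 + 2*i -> [27, 29, 31, 33, 35]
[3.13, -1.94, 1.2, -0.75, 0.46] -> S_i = 3.13*(-0.62)^i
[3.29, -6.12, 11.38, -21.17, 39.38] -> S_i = 3.29*(-1.86)^i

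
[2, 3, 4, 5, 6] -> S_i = 2 + 1*i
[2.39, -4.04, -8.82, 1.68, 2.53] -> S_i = Random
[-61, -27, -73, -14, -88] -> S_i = Random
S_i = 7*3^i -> [7, 21, 63, 189, 567]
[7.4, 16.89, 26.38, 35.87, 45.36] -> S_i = 7.40 + 9.49*i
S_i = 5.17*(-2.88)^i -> [5.17, -14.89, 42.88, -123.5, 355.68]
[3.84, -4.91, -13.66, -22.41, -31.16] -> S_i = 3.84 + -8.75*i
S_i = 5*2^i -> [5, 10, 20, 40, 80]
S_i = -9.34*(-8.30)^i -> [-9.34, 77.52, -643.43, 5340.49, -44326.07]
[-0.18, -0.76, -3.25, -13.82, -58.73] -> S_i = -0.18*4.25^i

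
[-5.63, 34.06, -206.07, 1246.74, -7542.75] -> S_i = -5.63*(-6.05)^i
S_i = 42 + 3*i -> [42, 45, 48, 51, 54]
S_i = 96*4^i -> [96, 384, 1536, 6144, 24576]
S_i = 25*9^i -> [25, 225, 2025, 18225, 164025]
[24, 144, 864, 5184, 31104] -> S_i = 24*6^i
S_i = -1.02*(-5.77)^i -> [-1.02, 5.89, -33.96, 195.94, -1130.59]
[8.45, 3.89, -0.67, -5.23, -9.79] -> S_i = 8.45 + -4.56*i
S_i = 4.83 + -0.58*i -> [4.83, 4.25, 3.67, 3.09, 2.51]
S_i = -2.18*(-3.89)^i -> [-2.18, 8.48, -32.99, 128.32, -499.18]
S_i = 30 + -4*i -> [30, 26, 22, 18, 14]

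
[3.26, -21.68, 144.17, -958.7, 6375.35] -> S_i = 3.26*(-6.65)^i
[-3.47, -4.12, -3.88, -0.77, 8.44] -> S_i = Random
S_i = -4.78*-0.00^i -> [-4.78, 0.0, -0.0, 0.0, -0.0]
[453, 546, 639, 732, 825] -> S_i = 453 + 93*i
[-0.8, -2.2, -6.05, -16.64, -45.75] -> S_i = -0.80*2.75^i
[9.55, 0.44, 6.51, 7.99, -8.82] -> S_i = Random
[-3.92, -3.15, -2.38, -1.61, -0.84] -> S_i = -3.92 + 0.77*i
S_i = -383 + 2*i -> [-383, -381, -379, -377, -375]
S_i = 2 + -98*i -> [2, -96, -194, -292, -390]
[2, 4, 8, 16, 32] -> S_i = 2*2^i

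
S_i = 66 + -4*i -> [66, 62, 58, 54, 50]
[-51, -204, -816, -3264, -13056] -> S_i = -51*4^i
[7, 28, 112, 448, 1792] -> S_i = 7*4^i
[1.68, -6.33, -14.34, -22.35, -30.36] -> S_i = 1.68 + -8.01*i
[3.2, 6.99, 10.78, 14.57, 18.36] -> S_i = 3.20 + 3.79*i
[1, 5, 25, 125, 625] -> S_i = 1*5^i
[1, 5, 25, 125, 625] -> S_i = 1*5^i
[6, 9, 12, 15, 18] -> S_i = 6 + 3*i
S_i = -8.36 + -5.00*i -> [-8.36, -13.36, -18.36, -23.36, -28.36]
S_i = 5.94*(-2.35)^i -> [5.94, -13.96, 32.8, -77.09, 181.16]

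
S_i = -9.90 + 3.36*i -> [-9.9, -6.54, -3.18, 0.18, 3.54]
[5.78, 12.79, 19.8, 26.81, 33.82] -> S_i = 5.78 + 7.01*i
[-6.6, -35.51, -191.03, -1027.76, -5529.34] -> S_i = -6.60*5.38^i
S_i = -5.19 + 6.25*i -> [-5.19, 1.06, 7.31, 13.56, 19.81]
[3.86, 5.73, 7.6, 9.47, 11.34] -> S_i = 3.86 + 1.87*i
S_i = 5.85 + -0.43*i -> [5.85, 5.42, 4.99, 4.56, 4.13]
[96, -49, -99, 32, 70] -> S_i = Random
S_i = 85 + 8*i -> [85, 93, 101, 109, 117]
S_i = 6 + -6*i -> [6, 0, -6, -12, -18]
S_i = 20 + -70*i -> [20, -50, -120, -190, -260]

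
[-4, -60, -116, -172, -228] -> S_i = -4 + -56*i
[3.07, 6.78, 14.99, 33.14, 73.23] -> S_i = 3.07*2.21^i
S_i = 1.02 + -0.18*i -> [1.02, 0.84, 0.66, 0.48, 0.3]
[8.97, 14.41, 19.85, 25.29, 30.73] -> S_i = 8.97 + 5.44*i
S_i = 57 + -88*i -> [57, -31, -119, -207, -295]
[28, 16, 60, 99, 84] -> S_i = Random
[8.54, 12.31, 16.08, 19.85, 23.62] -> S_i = 8.54 + 3.77*i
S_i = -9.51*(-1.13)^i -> [-9.51, 10.75, -12.14, 13.72, -15.51]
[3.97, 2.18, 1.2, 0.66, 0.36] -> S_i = 3.97*0.55^i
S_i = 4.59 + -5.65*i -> [4.59, -1.06, -6.71, -12.36, -18.01]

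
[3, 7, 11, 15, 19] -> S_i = 3 + 4*i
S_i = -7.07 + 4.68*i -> [-7.07, -2.39, 2.29, 6.97, 11.65]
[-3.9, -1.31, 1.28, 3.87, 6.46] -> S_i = -3.90 + 2.59*i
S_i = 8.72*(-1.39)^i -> [8.72, -12.12, 16.85, -23.42, 32.55]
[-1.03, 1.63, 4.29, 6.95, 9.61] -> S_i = -1.03 + 2.66*i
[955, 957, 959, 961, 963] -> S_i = 955 + 2*i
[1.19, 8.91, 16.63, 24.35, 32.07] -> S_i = 1.19 + 7.72*i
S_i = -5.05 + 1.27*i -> [-5.05, -3.78, -2.51, -1.24, 0.03]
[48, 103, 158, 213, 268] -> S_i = 48 + 55*i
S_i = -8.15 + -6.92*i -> [-8.15, -15.07, -21.99, -28.91, -35.83]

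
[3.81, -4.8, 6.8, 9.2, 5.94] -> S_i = Random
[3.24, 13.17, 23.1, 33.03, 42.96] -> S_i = 3.24 + 9.93*i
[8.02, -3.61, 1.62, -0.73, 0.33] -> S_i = 8.02*(-0.45)^i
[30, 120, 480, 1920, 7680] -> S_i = 30*4^i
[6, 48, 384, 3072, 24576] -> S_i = 6*8^i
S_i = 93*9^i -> [93, 837, 7533, 67797, 610173]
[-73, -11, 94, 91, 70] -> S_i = Random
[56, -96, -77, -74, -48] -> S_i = Random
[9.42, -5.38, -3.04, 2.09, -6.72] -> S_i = Random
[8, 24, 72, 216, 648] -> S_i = 8*3^i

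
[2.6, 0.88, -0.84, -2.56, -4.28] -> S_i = 2.60 + -1.72*i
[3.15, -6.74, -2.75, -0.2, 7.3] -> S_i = Random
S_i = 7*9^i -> [7, 63, 567, 5103, 45927]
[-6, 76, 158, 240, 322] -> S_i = -6 + 82*i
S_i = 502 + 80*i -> [502, 582, 662, 742, 822]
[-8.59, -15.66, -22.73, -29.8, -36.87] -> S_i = -8.59 + -7.07*i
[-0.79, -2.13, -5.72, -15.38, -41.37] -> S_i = -0.79*2.69^i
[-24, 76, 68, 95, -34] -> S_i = Random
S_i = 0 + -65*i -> [0, -65, -130, -195, -260]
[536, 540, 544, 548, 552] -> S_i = 536 + 4*i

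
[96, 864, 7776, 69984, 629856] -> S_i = 96*9^i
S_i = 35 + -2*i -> [35, 33, 31, 29, 27]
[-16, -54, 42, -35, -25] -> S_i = Random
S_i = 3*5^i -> [3, 15, 75, 375, 1875]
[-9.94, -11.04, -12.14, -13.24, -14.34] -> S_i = -9.94 + -1.10*i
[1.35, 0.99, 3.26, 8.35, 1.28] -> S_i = Random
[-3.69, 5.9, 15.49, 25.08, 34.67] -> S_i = -3.69 + 9.59*i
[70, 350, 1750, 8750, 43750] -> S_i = 70*5^i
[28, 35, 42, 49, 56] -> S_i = 28 + 7*i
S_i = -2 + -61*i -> [-2, -63, -124, -185, -246]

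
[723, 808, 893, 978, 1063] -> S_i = 723 + 85*i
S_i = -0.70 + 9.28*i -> [-0.7, 8.58, 17.86, 27.14, 36.42]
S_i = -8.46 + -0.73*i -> [-8.46, -9.19, -9.92, -10.65, -11.38]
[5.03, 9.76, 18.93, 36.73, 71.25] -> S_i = 5.03*1.94^i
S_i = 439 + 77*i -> [439, 516, 593, 670, 747]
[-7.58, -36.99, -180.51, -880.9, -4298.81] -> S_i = -7.58*4.88^i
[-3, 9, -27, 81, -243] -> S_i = -3*-3^i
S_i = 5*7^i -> [5, 35, 245, 1715, 12005]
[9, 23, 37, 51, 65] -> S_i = 9 + 14*i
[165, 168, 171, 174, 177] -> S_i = 165 + 3*i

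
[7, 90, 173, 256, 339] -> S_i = 7 + 83*i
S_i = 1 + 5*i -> [1, 6, 11, 16, 21]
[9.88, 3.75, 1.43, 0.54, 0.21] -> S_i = 9.88*0.38^i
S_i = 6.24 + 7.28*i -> [6.24, 13.52, 20.8, 28.08, 35.36]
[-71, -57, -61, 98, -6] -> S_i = Random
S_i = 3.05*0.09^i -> [3.05, 0.27, 0.02, 0.0, 0.0]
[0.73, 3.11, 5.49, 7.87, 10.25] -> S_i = 0.73 + 2.38*i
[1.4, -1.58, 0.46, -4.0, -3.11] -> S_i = Random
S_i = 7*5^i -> [7, 35, 175, 875, 4375]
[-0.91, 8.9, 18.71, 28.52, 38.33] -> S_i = -0.91 + 9.81*i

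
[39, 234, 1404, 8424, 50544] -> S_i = 39*6^i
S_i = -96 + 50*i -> [-96, -46, 4, 54, 104]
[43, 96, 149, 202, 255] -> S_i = 43 + 53*i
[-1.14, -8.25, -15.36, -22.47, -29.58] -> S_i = -1.14 + -7.11*i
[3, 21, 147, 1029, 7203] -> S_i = 3*7^i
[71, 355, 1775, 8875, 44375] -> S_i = 71*5^i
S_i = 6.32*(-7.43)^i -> [6.32, -46.96, 348.89, -2592.29, 19260.71]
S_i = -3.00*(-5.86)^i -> [-3.0, 17.58, -103.02, 603.69, -3537.62]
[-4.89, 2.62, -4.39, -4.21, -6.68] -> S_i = Random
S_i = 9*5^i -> [9, 45, 225, 1125, 5625]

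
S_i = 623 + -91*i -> [623, 532, 441, 350, 259]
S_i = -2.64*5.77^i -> [-2.64, -15.23, -87.89, -507.14, -2926.22]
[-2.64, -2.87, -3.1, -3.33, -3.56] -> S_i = -2.64 + -0.23*i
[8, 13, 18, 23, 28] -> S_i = 8 + 5*i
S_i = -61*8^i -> [-61, -488, -3904, -31232, -249856]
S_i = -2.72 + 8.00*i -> [-2.72, 5.28, 13.28, 21.28, 29.28]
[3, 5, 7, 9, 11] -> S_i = 3 + 2*i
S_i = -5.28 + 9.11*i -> [-5.28, 3.83, 12.94, 22.05, 31.16]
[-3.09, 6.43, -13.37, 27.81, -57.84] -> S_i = -3.09*(-2.08)^i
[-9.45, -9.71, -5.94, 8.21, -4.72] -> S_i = Random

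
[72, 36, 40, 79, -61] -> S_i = Random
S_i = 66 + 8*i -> [66, 74, 82, 90, 98]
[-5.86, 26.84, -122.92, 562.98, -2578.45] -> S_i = -5.86*(-4.58)^i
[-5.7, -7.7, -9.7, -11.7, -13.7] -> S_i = -5.70 + -2.00*i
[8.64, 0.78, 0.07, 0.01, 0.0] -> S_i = 8.64*0.09^i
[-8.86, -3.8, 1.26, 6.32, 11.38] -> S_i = -8.86 + 5.06*i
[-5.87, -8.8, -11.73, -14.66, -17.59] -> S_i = -5.87 + -2.93*i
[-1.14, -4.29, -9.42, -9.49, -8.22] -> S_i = Random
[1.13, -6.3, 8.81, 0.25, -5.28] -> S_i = Random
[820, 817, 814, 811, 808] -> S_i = 820 + -3*i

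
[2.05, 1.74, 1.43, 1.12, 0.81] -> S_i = 2.05 + -0.31*i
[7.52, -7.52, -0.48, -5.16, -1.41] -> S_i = Random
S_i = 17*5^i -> [17, 85, 425, 2125, 10625]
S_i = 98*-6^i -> [98, -588, 3528, -21168, 127008]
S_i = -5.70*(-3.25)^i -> [-5.7, 18.53, -60.21, 195.67, -635.93]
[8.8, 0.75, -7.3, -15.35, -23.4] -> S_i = 8.80 + -8.05*i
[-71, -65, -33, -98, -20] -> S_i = Random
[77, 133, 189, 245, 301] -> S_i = 77 + 56*i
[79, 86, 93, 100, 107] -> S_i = 79 + 7*i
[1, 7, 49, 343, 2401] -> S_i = 1*7^i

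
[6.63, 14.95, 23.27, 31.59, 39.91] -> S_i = 6.63 + 8.32*i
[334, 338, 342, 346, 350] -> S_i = 334 + 4*i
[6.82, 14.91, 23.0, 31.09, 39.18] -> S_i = 6.82 + 8.09*i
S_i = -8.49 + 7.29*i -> [-8.49, -1.2, 6.09, 13.38, 20.67]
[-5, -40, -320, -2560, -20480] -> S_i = -5*8^i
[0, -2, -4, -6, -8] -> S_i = 0 + -2*i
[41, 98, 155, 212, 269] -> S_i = 41 + 57*i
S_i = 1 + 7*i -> [1, 8, 15, 22, 29]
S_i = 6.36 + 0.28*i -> [6.36, 6.64, 6.92, 7.2, 7.48]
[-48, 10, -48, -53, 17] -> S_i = Random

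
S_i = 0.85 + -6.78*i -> [0.85, -5.93, -12.71, -19.49, -26.27]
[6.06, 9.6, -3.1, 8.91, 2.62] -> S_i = Random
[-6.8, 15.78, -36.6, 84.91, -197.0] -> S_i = -6.80*(-2.32)^i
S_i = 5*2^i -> [5, 10, 20, 40, 80]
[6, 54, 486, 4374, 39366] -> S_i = 6*9^i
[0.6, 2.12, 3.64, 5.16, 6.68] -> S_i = 0.60 + 1.52*i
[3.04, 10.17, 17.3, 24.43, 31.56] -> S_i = 3.04 + 7.13*i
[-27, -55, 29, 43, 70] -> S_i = Random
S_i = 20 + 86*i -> [20, 106, 192, 278, 364]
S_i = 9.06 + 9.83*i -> [9.06, 18.89, 28.72, 38.55, 48.38]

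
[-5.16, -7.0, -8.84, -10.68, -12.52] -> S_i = -5.16 + -1.84*i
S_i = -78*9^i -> [-78, -702, -6318, -56862, -511758]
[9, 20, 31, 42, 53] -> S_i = 9 + 11*i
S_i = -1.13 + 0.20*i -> [-1.13, -0.93, -0.73, -0.53, -0.33]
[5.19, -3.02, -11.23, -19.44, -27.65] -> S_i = 5.19 + -8.21*i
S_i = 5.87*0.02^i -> [5.87, 0.12, 0.0, 0.0, 0.0]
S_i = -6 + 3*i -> [-6, -3, 0, 3, 6]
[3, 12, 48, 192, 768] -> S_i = 3*4^i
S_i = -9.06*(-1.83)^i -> [-9.06, 16.58, -30.34, 55.52, -101.61]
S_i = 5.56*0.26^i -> [5.56, 1.45, 0.38, 0.1, 0.03]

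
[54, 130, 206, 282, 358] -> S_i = 54 + 76*i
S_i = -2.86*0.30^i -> [-2.86, -0.86, -0.26, -0.08, -0.02]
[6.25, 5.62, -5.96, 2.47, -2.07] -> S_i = Random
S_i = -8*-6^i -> [-8, 48, -288, 1728, -10368]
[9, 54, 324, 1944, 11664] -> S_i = 9*6^i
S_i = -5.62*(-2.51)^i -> [-5.62, 14.11, -35.41, 88.87, -223.06]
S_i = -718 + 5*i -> [-718, -713, -708, -703, -698]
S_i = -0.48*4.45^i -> [-0.48, -2.14, -9.51, -42.3, -188.23]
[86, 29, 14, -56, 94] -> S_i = Random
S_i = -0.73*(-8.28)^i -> [-0.73, 6.04, -50.05, 414.39, -3431.19]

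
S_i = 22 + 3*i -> [22, 25, 28, 31, 34]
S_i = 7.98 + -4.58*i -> [7.98, 3.4, -1.18, -5.76, -10.34]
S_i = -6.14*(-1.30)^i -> [-6.14, 7.98, -10.38, 13.49, -17.54]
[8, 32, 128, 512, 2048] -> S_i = 8*4^i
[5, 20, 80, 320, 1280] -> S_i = 5*4^i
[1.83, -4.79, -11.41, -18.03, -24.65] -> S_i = 1.83 + -6.62*i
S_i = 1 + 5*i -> [1, 6, 11, 16, 21]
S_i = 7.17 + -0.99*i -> [7.17, 6.18, 5.19, 4.2, 3.21]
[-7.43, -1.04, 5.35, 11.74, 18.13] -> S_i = -7.43 + 6.39*i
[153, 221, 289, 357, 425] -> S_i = 153 + 68*i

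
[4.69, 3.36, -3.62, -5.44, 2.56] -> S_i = Random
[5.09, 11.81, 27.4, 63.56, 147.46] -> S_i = 5.09*2.32^i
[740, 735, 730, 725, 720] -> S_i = 740 + -5*i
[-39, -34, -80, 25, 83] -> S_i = Random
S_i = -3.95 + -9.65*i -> [-3.95, -13.6, -23.25, -32.9, -42.55]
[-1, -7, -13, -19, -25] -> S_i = -1 + -6*i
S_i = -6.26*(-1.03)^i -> [-6.26, 6.45, -6.64, 6.84, -7.05]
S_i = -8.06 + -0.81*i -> [-8.06, -8.87, -9.68, -10.49, -11.3]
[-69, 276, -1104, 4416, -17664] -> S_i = -69*-4^i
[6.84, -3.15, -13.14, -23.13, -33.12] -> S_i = 6.84 + -9.99*i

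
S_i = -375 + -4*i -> [-375, -379, -383, -387, -391]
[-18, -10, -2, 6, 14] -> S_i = -18 + 8*i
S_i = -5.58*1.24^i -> [-5.58, -6.92, -8.58, -10.64, -13.19]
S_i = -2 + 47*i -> [-2, 45, 92, 139, 186]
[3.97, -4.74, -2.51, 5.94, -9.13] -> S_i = Random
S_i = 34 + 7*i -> [34, 41, 48, 55, 62]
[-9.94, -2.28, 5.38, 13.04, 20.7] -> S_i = -9.94 + 7.66*i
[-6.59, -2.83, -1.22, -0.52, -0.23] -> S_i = -6.59*0.43^i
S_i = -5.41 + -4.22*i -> [-5.41, -9.63, -13.85, -18.07, -22.29]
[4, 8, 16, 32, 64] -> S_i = 4*2^i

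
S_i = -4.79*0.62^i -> [-4.79, -2.97, -1.84, -1.14, -0.71]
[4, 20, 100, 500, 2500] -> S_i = 4*5^i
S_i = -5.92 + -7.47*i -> [-5.92, -13.39, -20.86, -28.33, -35.8]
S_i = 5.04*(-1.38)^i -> [5.04, -6.96, 9.6, -13.25, 18.28]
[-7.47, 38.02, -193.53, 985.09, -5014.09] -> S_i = -7.47*(-5.09)^i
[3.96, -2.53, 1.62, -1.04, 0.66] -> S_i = 3.96*(-0.64)^i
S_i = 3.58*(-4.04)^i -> [3.58, -14.46, 58.43, -236.06, 953.69]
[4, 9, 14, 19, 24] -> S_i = 4 + 5*i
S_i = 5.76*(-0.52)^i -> [5.76, -3.0, 1.56, -0.81, 0.42]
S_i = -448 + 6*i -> [-448, -442, -436, -430, -424]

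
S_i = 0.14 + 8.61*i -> [0.14, 8.75, 17.36, 25.97, 34.58]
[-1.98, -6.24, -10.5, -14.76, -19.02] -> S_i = -1.98 + -4.26*i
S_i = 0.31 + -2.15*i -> [0.31, -1.84, -3.99, -6.14, -8.29]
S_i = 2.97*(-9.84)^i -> [2.97, -29.22, 287.57, -2829.71, 27844.33]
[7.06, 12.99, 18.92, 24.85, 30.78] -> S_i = 7.06 + 5.93*i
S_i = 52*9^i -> [52, 468, 4212, 37908, 341172]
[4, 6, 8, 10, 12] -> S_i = 4 + 2*i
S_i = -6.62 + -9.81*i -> [-6.62, -16.43, -26.24, -36.05, -45.86]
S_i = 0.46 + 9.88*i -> [0.46, 10.34, 20.22, 30.1, 39.98]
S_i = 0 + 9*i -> [0, 9, 18, 27, 36]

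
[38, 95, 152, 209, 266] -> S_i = 38 + 57*i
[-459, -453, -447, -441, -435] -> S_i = -459 + 6*i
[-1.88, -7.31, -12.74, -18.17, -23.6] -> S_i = -1.88 + -5.43*i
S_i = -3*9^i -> [-3, -27, -243, -2187, -19683]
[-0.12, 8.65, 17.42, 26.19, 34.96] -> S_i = -0.12 + 8.77*i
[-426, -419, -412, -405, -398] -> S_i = -426 + 7*i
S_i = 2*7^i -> [2, 14, 98, 686, 4802]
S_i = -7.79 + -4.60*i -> [-7.79, -12.39, -16.99, -21.59, -26.19]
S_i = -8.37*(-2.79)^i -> [-8.37, 23.35, -65.15, 181.78, -507.16]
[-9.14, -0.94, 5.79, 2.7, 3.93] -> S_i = Random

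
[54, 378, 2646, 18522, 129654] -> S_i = 54*7^i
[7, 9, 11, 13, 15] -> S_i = 7 + 2*i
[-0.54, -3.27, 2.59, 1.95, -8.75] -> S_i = Random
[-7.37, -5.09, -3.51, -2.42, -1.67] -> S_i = -7.37*0.69^i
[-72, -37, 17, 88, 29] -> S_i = Random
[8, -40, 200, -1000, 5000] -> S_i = 8*-5^i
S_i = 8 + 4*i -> [8, 12, 16, 20, 24]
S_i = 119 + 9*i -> [119, 128, 137, 146, 155]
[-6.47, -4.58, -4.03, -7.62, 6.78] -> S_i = Random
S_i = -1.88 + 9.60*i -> [-1.88, 7.72, 17.32, 26.92, 36.52]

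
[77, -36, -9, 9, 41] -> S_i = Random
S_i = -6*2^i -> [-6, -12, -24, -48, -96]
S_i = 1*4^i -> [1, 4, 16, 64, 256]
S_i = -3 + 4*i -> [-3, 1, 5, 9, 13]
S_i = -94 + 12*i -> [-94, -82, -70, -58, -46]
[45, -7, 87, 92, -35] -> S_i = Random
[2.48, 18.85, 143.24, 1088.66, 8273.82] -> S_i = 2.48*7.60^i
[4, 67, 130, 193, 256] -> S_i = 4 + 63*i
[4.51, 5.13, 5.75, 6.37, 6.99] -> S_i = 4.51 + 0.62*i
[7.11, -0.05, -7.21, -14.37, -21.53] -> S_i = 7.11 + -7.16*i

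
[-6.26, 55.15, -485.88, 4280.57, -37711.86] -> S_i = -6.26*(-8.81)^i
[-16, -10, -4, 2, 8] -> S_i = -16 + 6*i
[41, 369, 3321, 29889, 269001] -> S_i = 41*9^i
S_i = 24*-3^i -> [24, -72, 216, -648, 1944]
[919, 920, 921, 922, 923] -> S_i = 919 + 1*i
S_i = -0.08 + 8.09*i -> [-0.08, 8.01, 16.1, 24.19, 32.28]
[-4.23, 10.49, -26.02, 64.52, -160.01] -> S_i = -4.23*(-2.48)^i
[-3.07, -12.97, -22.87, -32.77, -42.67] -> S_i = -3.07 + -9.90*i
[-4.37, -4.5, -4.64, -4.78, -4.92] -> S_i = -4.37*1.03^i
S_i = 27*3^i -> [27, 81, 243, 729, 2187]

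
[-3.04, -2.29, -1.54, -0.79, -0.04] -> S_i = -3.04 + 0.75*i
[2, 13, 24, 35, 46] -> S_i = 2 + 11*i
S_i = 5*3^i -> [5, 15, 45, 135, 405]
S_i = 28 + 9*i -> [28, 37, 46, 55, 64]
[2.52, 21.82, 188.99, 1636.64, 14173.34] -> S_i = 2.52*8.66^i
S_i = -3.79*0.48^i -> [-3.79, -1.82, -0.87, -0.42, -0.2]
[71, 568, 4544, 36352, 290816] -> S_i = 71*8^i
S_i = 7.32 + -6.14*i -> [7.32, 1.18, -4.96, -11.1, -17.24]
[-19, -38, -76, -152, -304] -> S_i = -19*2^i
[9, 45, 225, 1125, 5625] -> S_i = 9*5^i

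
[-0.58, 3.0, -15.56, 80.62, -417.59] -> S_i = -0.58*(-5.18)^i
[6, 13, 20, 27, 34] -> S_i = 6 + 7*i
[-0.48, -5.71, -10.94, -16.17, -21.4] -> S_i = -0.48 + -5.23*i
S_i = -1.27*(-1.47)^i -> [-1.27, 1.87, -2.74, 4.03, -5.93]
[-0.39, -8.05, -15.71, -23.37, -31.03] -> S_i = -0.39 + -7.66*i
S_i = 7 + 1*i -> [7, 8, 9, 10, 11]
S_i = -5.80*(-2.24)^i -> [-5.8, 12.99, -29.1, 65.19, -146.02]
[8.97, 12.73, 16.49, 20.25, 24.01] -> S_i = 8.97 + 3.76*i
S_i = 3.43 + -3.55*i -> [3.43, -0.12, -3.67, -7.22, -10.77]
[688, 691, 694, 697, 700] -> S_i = 688 + 3*i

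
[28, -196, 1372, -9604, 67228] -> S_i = 28*-7^i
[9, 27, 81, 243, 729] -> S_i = 9*3^i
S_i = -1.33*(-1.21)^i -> [-1.33, 1.61, -1.95, 2.36, -2.85]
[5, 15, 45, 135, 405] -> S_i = 5*3^i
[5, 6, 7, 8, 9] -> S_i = 5 + 1*i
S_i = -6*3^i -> [-6, -18, -54, -162, -486]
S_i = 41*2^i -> [41, 82, 164, 328, 656]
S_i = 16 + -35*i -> [16, -19, -54, -89, -124]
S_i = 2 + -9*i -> [2, -7, -16, -25, -34]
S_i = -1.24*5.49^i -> [-1.24, -6.81, -37.37, -205.18, -1126.45]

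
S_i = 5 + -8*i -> [5, -3, -11, -19, -27]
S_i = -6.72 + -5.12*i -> [-6.72, -11.84, -16.96, -22.08, -27.2]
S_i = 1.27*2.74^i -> [1.27, 3.48, 9.53, 26.12, 71.58]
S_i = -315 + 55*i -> [-315, -260, -205, -150, -95]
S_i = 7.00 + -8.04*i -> [7.0, -1.04, -9.08, -17.12, -25.16]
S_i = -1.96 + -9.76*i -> [-1.96, -11.72, -21.48, -31.24, -41.0]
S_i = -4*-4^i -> [-4, 16, -64, 256, -1024]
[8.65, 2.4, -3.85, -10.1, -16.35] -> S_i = 8.65 + -6.25*i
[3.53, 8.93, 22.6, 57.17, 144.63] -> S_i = 3.53*2.53^i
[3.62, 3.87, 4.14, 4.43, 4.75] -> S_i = 3.62*1.07^i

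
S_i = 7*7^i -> [7, 49, 343, 2401, 16807]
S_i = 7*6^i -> [7, 42, 252, 1512, 9072]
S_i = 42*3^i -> [42, 126, 378, 1134, 3402]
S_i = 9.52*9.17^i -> [9.52, 87.3, 800.53, 7340.83, 67315.38]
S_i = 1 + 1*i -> [1, 2, 3, 4, 5]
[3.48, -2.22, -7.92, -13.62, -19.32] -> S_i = 3.48 + -5.70*i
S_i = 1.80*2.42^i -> [1.8, 4.36, 10.54, 25.51, 61.74]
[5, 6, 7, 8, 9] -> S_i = 5 + 1*i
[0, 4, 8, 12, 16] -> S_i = 0 + 4*i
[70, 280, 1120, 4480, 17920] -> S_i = 70*4^i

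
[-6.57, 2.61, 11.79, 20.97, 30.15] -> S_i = -6.57 + 9.18*i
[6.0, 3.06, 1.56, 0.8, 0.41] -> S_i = 6.00*0.51^i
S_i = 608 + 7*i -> [608, 615, 622, 629, 636]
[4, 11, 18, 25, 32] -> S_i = 4 + 7*i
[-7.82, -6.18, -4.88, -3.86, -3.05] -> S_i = -7.82*0.79^i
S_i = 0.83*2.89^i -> [0.83, 2.4, 6.93, 20.03, 57.9]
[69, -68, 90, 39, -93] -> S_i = Random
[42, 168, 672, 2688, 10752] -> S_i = 42*4^i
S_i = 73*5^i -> [73, 365, 1825, 9125, 45625]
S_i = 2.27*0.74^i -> [2.27, 1.68, 1.24, 0.92, 0.68]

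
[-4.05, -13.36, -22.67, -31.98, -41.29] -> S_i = -4.05 + -9.31*i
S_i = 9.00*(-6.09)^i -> [9.0, -54.81, 333.79, -2032.8, 12379.74]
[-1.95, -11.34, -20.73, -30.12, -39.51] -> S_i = -1.95 + -9.39*i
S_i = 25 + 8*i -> [25, 33, 41, 49, 57]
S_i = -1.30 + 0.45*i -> [-1.3, -0.85, -0.4, 0.05, 0.5]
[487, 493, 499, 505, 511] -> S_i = 487 + 6*i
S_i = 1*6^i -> [1, 6, 36, 216, 1296]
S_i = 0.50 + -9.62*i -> [0.5, -9.12, -18.74, -28.36, -37.98]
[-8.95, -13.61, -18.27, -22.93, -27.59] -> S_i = -8.95 + -4.66*i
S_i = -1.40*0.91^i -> [-1.4, -1.27, -1.16, -1.05, -0.96]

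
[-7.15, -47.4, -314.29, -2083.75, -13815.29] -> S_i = -7.15*6.63^i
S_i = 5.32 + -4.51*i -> [5.32, 0.81, -3.7, -8.21, -12.72]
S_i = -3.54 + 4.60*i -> [-3.54, 1.06, 5.66, 10.26, 14.86]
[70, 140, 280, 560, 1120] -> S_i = 70*2^i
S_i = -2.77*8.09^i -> [-2.77, -22.41, -181.29, -1466.65, -11865.17]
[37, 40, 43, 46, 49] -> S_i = 37 + 3*i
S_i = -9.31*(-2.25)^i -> [-9.31, 20.95, -47.13, 106.05, -238.61]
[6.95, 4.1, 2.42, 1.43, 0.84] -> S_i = 6.95*0.59^i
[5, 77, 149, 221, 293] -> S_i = 5 + 72*i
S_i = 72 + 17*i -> [72, 89, 106, 123, 140]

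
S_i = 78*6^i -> [78, 468, 2808, 16848, 101088]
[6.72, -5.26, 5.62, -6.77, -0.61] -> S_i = Random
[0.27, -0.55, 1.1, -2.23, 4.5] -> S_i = 0.27*(-2.02)^i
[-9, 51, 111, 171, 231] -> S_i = -9 + 60*i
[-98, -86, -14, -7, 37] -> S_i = Random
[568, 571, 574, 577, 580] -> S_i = 568 + 3*i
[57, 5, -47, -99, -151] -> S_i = 57 + -52*i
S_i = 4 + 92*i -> [4, 96, 188, 280, 372]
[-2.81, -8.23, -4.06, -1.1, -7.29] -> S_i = Random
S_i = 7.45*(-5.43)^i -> [7.45, -40.45, 219.66, -1192.77, 6476.73]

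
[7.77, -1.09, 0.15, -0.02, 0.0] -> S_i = 7.77*(-0.14)^i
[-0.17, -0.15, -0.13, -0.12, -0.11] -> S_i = -0.17*0.89^i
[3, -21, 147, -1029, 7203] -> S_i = 3*-7^i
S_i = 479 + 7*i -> [479, 486, 493, 500, 507]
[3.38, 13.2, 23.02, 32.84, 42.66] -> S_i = 3.38 + 9.82*i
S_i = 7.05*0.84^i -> [7.05, 5.92, 4.97, 4.18, 3.51]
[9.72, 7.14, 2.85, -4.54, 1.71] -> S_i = Random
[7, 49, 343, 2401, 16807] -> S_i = 7*7^i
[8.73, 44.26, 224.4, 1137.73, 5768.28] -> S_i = 8.73*5.07^i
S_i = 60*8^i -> [60, 480, 3840, 30720, 245760]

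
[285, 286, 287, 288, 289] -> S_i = 285 + 1*i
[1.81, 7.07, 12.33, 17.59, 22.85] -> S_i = 1.81 + 5.26*i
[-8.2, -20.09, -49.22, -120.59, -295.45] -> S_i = -8.20*2.45^i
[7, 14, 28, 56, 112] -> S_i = 7*2^i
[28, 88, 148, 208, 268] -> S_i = 28 + 60*i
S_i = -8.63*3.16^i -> [-8.63, -27.27, -86.18, -272.32, -860.52]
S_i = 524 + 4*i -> [524, 528, 532, 536, 540]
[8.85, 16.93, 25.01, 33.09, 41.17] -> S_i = 8.85 + 8.08*i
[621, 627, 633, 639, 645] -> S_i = 621 + 6*i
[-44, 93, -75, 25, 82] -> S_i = Random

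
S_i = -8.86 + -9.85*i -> [-8.86, -18.71, -28.56, -38.41, -48.26]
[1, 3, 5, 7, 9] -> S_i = 1 + 2*i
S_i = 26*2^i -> [26, 52, 104, 208, 416]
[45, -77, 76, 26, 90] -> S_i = Random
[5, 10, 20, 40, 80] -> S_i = 5*2^i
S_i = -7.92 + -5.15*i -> [-7.92, -13.07, -18.22, -23.37, -28.52]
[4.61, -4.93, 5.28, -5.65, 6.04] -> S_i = 4.61*(-1.07)^i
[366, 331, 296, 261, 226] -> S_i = 366 + -35*i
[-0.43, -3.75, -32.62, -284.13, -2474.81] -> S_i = -0.43*8.71^i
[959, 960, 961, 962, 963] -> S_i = 959 + 1*i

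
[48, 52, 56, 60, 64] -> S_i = 48 + 4*i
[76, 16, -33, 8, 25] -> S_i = Random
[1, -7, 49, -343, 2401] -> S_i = 1*-7^i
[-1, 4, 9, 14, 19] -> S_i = -1 + 5*i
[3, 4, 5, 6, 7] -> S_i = 3 + 1*i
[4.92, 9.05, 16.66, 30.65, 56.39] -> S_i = 4.92*1.84^i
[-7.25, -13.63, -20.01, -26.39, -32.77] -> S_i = -7.25 + -6.38*i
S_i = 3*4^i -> [3, 12, 48, 192, 768]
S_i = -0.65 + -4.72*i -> [-0.65, -5.37, -10.09, -14.81, -19.53]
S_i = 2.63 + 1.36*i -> [2.63, 3.99, 5.35, 6.71, 8.07]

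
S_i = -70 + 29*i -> [-70, -41, -12, 17, 46]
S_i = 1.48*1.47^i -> [1.48, 2.18, 3.2, 4.7, 6.91]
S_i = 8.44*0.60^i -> [8.44, 5.06, 3.04, 1.82, 1.09]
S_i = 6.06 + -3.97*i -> [6.06, 2.09, -1.88, -5.85, -9.82]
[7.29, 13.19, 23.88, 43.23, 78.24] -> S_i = 7.29*1.81^i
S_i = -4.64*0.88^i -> [-4.64, -4.08, -3.59, -3.16, -2.78]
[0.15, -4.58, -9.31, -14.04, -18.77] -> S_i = 0.15 + -4.73*i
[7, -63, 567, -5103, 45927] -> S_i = 7*-9^i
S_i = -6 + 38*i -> [-6, 32, 70, 108, 146]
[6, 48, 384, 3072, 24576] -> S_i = 6*8^i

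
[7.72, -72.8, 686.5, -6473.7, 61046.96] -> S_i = 7.72*(-9.43)^i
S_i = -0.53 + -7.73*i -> [-0.53, -8.26, -15.99, -23.72, -31.45]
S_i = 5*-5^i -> [5, -25, 125, -625, 3125]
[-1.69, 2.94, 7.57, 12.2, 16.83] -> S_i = -1.69 + 4.63*i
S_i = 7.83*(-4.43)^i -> [7.83, -34.69, 153.66, -680.73, 3015.62]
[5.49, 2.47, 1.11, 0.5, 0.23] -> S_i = 5.49*0.45^i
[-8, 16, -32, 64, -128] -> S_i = -8*-2^i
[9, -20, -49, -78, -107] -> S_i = 9 + -29*i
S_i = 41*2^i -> [41, 82, 164, 328, 656]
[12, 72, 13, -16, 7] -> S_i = Random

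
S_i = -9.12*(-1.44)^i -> [-9.12, 13.13, -18.91, 27.23, -39.21]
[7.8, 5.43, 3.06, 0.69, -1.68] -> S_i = 7.80 + -2.37*i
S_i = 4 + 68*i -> [4, 72, 140, 208, 276]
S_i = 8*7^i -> [8, 56, 392, 2744, 19208]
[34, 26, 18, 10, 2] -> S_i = 34 + -8*i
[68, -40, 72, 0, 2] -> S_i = Random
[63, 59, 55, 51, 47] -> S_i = 63 + -4*i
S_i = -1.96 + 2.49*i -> [-1.96, 0.53, 3.02, 5.51, 8.0]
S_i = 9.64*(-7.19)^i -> [9.64, -69.31, 498.35, -3583.14, 25762.77]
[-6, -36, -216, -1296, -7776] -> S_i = -6*6^i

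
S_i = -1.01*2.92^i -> [-1.01, -2.95, -8.61, -25.15, -73.43]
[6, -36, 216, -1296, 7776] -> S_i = 6*-6^i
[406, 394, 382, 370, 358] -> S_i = 406 + -12*i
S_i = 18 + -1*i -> [18, 17, 16, 15, 14]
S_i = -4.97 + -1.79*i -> [-4.97, -6.76, -8.55, -10.34, -12.13]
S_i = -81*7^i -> [-81, -567, -3969, -27783, -194481]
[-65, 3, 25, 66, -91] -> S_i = Random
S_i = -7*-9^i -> [-7, 63, -567, 5103, -45927]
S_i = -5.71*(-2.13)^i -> [-5.71, 12.16, -25.91, 55.18, -117.53]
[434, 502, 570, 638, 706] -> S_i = 434 + 68*i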